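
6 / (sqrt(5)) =6* sqrt(5) / 5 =2.68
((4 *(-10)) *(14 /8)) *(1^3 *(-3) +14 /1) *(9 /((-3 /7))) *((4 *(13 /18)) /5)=28028 /3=9342.67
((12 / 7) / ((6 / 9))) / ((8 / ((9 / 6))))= 27 / 56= 0.48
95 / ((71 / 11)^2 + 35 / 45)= 103455 / 46216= 2.24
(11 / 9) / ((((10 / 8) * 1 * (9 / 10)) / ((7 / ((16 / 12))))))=5.70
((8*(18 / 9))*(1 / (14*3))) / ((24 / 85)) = 85 / 63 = 1.35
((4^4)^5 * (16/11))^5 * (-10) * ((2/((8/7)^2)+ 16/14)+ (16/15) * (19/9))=-15687424279239947087708567321787231268654932305961196161553417524740096/30438639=-515378636976506968255333900000000000000000000000000000000000000.00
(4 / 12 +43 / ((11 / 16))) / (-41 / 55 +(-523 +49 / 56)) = -83000 / 690189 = -0.12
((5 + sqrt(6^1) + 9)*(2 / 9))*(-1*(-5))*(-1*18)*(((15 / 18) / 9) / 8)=-3.81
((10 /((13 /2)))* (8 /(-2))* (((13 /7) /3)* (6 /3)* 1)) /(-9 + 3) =80 /63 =1.27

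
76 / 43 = 1.77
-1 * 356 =-356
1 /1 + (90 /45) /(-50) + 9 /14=561 /350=1.60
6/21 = 2/7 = 0.29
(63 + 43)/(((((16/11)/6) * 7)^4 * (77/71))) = 405692793/34420736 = 11.79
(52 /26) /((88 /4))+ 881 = 881.09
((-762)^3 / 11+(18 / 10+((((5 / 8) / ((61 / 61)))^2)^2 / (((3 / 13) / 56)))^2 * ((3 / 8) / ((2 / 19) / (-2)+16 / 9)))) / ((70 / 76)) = -5200764666752184447 / 119092019200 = -43670135.93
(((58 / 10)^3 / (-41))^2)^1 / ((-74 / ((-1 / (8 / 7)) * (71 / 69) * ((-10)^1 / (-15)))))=295627190537 / 1609347375000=0.18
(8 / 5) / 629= 8 / 3145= 0.00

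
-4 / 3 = -1.33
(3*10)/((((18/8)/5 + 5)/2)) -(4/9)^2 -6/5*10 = -10492/8829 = -1.19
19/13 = 1.46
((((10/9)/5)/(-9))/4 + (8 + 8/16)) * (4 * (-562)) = -1546624/81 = -19094.12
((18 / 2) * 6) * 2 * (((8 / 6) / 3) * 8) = 384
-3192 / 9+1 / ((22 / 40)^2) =-127544 / 363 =-351.36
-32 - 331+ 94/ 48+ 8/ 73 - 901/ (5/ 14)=-25261493/ 8760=-2883.73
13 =13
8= 8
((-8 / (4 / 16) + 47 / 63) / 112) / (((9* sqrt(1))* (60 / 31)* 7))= -61039 / 26671680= -0.00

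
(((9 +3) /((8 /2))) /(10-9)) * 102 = 306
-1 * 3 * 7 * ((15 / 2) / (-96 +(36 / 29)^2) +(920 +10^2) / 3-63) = -61596003 / 10592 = -5815.33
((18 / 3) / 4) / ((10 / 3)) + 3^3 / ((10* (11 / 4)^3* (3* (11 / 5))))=137529 / 292820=0.47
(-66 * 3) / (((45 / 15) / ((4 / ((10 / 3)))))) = -396 / 5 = -79.20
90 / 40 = 9 / 4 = 2.25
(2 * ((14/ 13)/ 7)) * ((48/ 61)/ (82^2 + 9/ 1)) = 192/ 5339269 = 0.00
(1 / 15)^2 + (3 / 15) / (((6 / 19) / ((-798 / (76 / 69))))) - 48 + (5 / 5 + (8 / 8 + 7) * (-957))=-7345661 / 900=-8161.85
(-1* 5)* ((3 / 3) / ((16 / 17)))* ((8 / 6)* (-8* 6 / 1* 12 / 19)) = 4080 / 19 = 214.74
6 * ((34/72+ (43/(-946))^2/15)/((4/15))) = 1286/121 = 10.63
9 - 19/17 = 134/17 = 7.88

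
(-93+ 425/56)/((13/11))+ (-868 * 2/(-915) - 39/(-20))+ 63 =-3612593/666120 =-5.42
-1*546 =-546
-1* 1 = -1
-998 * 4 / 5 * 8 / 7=-31936 / 35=-912.46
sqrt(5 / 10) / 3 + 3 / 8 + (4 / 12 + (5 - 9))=-79 / 24 + sqrt(2) / 6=-3.06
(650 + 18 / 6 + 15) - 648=20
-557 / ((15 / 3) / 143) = -15930.20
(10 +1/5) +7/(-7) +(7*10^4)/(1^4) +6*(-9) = 349776/5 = 69955.20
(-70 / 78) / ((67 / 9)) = -105 / 871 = -0.12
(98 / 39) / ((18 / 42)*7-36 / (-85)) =8330 / 11349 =0.73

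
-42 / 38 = -21 / 19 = -1.11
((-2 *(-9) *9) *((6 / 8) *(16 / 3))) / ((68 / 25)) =4050 / 17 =238.24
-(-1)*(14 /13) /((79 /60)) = 0.82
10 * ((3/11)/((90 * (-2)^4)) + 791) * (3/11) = 4176481/1936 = 2157.27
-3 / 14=-0.21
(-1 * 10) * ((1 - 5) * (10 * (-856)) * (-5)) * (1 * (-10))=-17120000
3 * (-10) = -30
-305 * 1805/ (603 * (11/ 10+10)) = -5505250/ 66933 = -82.25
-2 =-2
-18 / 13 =-1.38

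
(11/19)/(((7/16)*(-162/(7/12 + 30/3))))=-0.09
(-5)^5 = -3125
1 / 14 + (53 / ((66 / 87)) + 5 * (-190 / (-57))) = 20005 / 231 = 86.60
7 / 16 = 0.44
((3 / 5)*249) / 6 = 249 / 10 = 24.90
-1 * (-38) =38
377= 377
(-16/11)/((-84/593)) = 2372/231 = 10.27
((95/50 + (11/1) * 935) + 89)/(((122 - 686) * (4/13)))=-1348867/22560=-59.79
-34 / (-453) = 34 / 453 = 0.08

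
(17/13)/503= 0.00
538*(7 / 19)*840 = 3163440 / 19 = 166496.84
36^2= 1296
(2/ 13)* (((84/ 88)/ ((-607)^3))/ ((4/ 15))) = -315/ 127926966596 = -0.00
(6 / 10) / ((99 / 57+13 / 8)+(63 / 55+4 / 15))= 15048 / 119731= 0.13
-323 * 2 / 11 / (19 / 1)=-34 / 11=-3.09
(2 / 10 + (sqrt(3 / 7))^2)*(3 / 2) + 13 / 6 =653 / 210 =3.11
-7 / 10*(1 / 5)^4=-7 / 6250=-0.00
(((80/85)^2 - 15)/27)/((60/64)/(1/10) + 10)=-32632/1209465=-0.03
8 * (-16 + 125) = 872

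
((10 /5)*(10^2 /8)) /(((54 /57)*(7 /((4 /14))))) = 475 /441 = 1.08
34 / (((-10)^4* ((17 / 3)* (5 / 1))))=3 / 25000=0.00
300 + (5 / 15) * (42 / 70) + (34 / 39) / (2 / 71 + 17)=70785721 / 235755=300.25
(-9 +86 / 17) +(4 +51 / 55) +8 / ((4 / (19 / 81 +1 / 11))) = 123982 / 75735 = 1.64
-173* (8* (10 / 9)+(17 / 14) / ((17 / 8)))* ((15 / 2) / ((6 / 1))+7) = -283547 / 21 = -13502.24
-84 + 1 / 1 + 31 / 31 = -82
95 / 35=19 / 7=2.71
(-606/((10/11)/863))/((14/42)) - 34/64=-276132469/160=-1725827.93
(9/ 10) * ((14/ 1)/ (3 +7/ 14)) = 18/ 5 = 3.60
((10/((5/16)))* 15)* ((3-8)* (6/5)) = -2880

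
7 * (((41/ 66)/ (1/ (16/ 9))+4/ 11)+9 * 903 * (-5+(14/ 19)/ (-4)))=-294914.28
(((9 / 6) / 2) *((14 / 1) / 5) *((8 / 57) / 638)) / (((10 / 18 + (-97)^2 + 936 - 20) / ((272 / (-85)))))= -1008 / 7040609125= -0.00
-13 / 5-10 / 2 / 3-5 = -139 / 15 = -9.27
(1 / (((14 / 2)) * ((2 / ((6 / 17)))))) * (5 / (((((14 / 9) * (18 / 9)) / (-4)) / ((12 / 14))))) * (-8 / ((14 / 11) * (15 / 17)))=2376 / 2401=0.99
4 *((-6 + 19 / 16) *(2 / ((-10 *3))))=77 / 60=1.28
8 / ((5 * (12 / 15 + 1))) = 8 / 9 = 0.89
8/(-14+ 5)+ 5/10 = -7/18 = -0.39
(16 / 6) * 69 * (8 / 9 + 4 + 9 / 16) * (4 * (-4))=-144440 / 9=-16048.89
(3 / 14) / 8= 3 / 112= 0.03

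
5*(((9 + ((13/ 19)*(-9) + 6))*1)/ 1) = 840/ 19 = 44.21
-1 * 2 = -2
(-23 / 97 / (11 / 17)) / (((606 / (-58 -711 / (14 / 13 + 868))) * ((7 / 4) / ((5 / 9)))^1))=433050095 / 38352874329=0.01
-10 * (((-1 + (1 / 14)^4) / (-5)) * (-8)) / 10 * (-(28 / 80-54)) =8243859 / 96040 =85.84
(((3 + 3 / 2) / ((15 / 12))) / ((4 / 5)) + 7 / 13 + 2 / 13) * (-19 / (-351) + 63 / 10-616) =-2139857 / 676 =-3165.47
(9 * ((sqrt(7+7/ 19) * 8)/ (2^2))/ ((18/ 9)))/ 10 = 9 * sqrt(665)/ 95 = 2.44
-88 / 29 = -3.03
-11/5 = -2.20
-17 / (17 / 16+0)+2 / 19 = -302 / 19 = -15.89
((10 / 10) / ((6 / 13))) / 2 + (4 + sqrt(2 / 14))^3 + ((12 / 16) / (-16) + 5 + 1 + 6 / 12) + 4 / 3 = 337 * sqrt(7) / 49 + 100241 / 1344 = 92.78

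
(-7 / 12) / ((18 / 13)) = -91 / 216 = -0.42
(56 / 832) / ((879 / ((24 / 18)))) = 7 / 68562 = 0.00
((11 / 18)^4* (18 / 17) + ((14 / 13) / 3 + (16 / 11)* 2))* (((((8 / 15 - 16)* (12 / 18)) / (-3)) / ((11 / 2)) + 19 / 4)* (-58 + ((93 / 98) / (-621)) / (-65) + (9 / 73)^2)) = -176114801186783757919 / 165434269092206400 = -1064.56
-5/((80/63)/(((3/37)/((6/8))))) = -63/148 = -0.43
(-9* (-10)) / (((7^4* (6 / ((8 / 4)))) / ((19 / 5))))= 114 / 2401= 0.05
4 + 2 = 6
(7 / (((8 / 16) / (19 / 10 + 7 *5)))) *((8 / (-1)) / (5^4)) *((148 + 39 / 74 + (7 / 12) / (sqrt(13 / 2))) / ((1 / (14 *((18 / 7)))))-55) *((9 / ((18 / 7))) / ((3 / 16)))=-75526699584 / 115625-8100288 *sqrt(26) / 40625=-654220.59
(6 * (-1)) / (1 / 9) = -54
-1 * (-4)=4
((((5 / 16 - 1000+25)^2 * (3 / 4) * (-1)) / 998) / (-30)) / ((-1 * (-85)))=9728161 / 34746368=0.28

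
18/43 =0.42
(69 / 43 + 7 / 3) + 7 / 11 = 6491 / 1419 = 4.57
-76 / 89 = -0.85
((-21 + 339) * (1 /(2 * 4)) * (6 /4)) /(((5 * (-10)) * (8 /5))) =-477 /640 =-0.75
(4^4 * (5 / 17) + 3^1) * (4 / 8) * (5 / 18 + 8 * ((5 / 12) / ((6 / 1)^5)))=4319095 / 396576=10.89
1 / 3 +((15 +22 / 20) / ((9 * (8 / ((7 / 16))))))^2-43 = -5661040271 / 132710400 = -42.66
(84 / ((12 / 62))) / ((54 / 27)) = 217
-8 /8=-1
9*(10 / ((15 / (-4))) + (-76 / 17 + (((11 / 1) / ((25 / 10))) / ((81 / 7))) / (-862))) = -21180649 / 329715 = -64.24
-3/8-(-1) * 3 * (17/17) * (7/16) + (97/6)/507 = 23591/24336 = 0.97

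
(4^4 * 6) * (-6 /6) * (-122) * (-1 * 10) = -1873920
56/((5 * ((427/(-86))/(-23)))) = 15824/305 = 51.88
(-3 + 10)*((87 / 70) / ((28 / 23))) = 2001 / 280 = 7.15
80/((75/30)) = 32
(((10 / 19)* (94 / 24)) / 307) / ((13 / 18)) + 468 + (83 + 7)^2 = 649703577 / 75829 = 8568.01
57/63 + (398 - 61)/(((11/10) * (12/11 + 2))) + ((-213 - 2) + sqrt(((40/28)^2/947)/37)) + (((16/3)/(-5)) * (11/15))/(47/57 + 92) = -164542117/1430975 + 10 * sqrt(35039)/245273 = -114.98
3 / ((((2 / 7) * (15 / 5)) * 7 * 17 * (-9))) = -1 / 306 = -0.00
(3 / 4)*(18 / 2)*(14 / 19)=189 / 38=4.97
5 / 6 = 0.83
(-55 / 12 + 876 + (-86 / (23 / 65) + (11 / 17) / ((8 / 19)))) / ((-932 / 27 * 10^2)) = -2127987 / 11661184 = -0.18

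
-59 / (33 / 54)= -1062 / 11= -96.55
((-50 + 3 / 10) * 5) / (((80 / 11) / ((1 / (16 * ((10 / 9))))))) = -1.92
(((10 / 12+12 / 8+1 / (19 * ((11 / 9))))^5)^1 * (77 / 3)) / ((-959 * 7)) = -7343977574900000 / 25344567290606949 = -0.29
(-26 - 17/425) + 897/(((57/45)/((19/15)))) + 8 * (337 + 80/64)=89424/25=3576.96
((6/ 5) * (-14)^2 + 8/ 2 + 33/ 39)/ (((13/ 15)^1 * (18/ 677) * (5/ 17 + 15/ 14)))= 419008163/ 54925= 7628.73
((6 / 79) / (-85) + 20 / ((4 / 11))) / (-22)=-369319 / 147730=-2.50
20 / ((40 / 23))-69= -115 / 2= -57.50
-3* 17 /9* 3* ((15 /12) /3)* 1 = -85 /12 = -7.08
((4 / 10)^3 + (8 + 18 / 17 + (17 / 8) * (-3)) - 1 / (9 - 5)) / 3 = 0.83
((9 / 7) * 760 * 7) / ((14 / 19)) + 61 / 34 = 2209747 / 238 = 9284.65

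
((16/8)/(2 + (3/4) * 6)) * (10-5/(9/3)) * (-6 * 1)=-200/13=-15.38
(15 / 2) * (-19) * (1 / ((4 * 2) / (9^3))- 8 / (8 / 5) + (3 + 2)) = -207765 / 16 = -12985.31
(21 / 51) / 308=1 / 748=0.00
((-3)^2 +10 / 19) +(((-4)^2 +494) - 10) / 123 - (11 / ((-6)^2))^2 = 13627357 / 1009584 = 13.50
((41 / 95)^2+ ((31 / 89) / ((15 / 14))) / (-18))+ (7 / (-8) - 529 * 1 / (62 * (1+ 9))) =-8390436361 / 5378394600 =-1.56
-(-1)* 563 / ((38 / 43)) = 24209 / 38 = 637.08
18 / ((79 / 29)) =522 / 79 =6.61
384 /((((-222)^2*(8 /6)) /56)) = 448 /1369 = 0.33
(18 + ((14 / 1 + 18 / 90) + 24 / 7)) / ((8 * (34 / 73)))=91031 / 9520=9.56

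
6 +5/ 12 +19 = 305/ 12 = 25.42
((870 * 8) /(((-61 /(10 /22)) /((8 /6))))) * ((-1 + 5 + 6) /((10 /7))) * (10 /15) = -649600 /2013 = -322.70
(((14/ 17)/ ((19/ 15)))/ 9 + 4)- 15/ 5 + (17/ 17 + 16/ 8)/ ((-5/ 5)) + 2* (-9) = -19310/ 969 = -19.93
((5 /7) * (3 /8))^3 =3375 /175616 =0.02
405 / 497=0.81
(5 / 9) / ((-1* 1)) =-5 / 9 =-0.56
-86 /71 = -1.21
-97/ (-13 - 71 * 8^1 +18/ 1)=97/ 563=0.17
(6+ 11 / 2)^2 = 529 / 4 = 132.25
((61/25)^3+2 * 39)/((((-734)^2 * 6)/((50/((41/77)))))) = 0.00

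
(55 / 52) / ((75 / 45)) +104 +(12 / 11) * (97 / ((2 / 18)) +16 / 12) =605435 / 572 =1058.45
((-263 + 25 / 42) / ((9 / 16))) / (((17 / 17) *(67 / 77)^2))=-74678296 / 121203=-616.14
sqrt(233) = 15.26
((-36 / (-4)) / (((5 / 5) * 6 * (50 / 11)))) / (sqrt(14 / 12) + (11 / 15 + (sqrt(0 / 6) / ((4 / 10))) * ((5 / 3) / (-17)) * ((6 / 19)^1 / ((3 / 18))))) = -1089 / 2830 + 99 * sqrt(42) / 1132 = 0.18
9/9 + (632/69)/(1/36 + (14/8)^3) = 192713/71369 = 2.70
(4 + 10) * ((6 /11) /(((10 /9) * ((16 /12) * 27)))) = 21 /110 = 0.19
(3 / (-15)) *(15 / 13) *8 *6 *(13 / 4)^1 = -36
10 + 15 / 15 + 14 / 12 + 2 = 85 / 6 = 14.17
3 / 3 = 1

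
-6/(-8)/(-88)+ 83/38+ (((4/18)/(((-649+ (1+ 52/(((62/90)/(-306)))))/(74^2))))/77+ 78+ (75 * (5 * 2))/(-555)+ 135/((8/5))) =14631825837781/89656525728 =163.20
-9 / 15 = -3 / 5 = -0.60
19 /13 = 1.46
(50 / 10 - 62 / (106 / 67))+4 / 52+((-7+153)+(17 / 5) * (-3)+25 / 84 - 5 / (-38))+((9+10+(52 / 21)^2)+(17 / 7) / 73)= 127.28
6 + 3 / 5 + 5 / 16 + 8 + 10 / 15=3739 / 240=15.58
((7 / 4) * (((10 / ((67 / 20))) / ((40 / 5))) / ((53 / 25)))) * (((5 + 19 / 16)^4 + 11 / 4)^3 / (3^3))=3899801762546383945302734375 / 107947905368350261248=36126701.57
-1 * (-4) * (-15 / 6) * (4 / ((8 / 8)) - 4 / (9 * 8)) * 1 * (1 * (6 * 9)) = -2130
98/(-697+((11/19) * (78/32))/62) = -263872/1876661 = -0.14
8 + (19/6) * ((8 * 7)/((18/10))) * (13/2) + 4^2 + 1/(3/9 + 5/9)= 143747/216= 665.50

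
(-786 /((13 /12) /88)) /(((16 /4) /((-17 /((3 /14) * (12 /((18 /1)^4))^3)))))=847744822459740317.54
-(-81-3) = 84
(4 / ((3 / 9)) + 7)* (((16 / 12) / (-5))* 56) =-4256 / 15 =-283.73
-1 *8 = -8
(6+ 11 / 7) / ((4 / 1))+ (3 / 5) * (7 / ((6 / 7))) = 6.79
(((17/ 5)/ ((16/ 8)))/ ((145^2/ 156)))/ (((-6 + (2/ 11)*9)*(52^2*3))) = -0.00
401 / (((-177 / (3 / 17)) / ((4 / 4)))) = -401 / 1003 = -0.40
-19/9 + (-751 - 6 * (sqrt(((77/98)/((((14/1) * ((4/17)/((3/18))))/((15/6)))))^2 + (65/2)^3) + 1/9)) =-5 * sqrt(121535965849)/1568 - 6784/9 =-1865.45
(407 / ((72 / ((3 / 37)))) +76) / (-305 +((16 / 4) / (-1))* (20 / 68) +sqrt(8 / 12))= -162369975 / 650203976-530315* sqrt(6) / 1950611928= -0.25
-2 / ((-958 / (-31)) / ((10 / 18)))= -155 / 4311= -0.04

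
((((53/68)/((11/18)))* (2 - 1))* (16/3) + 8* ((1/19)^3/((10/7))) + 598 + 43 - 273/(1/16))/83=-23858237479/532292695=-44.82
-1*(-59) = 59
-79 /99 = -0.80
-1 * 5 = -5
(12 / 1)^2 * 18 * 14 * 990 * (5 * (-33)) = -5927644800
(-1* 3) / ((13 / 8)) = -24 / 13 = -1.85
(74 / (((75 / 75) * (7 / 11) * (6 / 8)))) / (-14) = -1628 / 147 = -11.07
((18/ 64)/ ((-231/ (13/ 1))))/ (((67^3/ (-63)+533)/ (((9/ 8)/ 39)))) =81/ 752390144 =0.00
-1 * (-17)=17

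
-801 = -801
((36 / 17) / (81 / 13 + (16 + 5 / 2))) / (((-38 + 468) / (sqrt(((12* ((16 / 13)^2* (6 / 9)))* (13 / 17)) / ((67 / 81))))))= 10368* sqrt(29614) / 2676837935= 0.00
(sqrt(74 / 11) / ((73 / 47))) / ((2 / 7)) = 329 * sqrt(814) / 1606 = 5.84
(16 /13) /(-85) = -16 /1105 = -0.01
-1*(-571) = 571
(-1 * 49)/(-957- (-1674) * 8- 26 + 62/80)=-280/70913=-0.00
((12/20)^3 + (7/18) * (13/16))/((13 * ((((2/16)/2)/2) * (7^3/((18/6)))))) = 19151/1672125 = 0.01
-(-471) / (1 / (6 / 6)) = 471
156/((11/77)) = 1092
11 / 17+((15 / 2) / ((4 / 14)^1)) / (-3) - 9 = -1163 / 68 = -17.10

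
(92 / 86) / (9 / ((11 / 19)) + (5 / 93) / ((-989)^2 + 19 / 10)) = 460285074282 / 6688688069491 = 0.07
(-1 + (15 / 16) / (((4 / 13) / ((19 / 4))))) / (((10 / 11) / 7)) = 265573 / 2560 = 103.74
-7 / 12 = -0.58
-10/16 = -0.62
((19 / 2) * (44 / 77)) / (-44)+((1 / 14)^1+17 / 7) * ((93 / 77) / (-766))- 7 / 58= -848425 / 3420956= -0.25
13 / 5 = 2.60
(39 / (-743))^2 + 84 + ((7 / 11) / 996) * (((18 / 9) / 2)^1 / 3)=1524212565259 / 18144746532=84.00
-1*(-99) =99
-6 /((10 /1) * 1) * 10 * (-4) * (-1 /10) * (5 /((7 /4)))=-48 /7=-6.86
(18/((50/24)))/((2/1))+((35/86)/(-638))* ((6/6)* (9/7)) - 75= -96952881/1371700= -70.68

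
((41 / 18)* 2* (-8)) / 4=-82 / 9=-9.11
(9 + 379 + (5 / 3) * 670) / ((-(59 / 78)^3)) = -714042576 / 205379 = -3476.71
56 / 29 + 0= 56 / 29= 1.93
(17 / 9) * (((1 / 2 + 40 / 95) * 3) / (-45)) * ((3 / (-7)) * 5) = 0.25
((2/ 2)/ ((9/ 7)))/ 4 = 7/ 36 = 0.19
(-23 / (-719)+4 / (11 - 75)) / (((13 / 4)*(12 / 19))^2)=-1083 / 149552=-0.01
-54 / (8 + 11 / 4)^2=-864 / 1849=-0.47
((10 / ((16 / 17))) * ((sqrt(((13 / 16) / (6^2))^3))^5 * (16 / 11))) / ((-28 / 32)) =-5333623945 * sqrt(13) / 2429625674225971888128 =-0.00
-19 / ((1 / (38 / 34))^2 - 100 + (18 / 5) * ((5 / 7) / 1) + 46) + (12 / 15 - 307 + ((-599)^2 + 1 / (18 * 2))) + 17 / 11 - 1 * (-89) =90835242118283 / 253315260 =358585.75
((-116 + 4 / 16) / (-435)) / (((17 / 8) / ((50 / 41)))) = 9260 / 60639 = 0.15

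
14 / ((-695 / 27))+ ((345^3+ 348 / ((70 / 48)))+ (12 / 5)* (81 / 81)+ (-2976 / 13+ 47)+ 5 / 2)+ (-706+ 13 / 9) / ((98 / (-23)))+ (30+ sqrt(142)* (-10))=163616366351692 / 3984435- 10* sqrt(142)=41063762.25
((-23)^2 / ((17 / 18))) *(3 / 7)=28566 / 119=240.05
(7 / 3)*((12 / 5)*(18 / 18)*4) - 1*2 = 102 / 5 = 20.40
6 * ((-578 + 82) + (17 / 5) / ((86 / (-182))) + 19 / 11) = -7115832 / 2365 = -3008.81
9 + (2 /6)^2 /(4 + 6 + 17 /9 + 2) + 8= 2126 /125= 17.01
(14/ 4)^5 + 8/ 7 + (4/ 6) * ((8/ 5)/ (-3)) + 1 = 5312221/ 10080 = 527.01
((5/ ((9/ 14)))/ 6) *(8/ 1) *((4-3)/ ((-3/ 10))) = -2800/ 81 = -34.57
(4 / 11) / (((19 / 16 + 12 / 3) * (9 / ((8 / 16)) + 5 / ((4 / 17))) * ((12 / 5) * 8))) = 40 / 430023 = 0.00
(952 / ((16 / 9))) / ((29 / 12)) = 6426 / 29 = 221.59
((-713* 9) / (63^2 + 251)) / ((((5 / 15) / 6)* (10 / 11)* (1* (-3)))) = 211761 / 21100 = 10.04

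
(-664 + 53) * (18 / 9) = -1222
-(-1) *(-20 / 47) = -20 / 47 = -0.43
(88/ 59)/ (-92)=-22/ 1357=-0.02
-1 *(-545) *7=3815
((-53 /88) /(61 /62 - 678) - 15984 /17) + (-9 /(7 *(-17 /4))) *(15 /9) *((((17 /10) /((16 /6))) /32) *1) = -6612593409931 /7032995200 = -940.22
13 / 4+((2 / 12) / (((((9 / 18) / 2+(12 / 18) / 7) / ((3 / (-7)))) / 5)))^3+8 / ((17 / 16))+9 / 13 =223460849 / 21559876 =10.36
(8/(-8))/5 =-1/5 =-0.20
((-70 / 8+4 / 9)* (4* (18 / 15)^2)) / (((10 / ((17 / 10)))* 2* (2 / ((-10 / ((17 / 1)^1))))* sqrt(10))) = 299* sqrt(10) / 2500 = 0.38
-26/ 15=-1.73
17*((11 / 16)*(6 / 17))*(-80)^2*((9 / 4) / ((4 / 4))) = 59400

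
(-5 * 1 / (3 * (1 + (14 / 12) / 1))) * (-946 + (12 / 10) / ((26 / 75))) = 122530 / 169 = 725.03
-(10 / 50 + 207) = -1036 / 5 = -207.20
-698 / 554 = -349 / 277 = -1.26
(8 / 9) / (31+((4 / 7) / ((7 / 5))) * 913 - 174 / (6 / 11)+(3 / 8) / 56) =25088 / 2389437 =0.01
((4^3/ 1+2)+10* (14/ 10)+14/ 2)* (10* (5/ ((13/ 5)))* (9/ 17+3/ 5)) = 1889.59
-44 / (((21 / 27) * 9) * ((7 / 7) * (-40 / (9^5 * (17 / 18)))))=8763.62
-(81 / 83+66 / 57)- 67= -109024 / 1577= -69.13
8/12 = 2/3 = 0.67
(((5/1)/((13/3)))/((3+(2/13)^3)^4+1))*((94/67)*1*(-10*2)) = -25269461555921700/64307335742278747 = -0.39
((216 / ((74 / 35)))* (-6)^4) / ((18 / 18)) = 4898880 / 37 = 132402.16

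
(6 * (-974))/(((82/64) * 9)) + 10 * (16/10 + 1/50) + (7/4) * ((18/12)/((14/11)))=-488.53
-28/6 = -14/3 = -4.67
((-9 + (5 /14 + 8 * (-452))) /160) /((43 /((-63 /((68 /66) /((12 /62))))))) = 531927 /85312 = 6.24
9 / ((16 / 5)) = 45 / 16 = 2.81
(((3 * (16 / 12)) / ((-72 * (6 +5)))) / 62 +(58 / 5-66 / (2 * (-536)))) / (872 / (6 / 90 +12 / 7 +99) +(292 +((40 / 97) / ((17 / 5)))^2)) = 125450372252814947 / 3234476759626333440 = 0.04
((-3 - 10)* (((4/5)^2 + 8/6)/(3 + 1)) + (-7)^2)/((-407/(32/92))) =-25552/702075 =-0.04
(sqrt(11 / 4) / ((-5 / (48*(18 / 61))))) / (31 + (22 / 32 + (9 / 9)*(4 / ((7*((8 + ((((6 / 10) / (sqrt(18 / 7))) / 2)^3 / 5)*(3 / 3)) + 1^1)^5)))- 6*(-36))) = -1497610669735264865087547320668349103501916028452314845131008*sqrt(11) / 261890126069632628408492939062899771478142134307109337099613185- 2275463231588031732973079101440000000000000000000*sqrt(154) / 52378025213926525681698587812579954295628426861421867419922637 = -0.02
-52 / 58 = -26 / 29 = -0.90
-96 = -96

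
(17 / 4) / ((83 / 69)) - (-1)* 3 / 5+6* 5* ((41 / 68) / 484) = 28481379 / 6829240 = 4.17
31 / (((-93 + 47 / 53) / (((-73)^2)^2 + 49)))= -23329195235 / 2441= -9557228.69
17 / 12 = 1.42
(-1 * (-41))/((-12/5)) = -205/12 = -17.08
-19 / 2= -9.50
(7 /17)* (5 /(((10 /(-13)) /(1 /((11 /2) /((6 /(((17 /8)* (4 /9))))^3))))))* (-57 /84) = 77787216 /918731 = 84.67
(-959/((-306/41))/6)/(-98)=-5617/25704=-0.22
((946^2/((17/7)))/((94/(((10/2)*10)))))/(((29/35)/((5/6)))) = 13703401250/69513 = 197134.37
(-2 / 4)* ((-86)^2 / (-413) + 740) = -149112 / 413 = -361.05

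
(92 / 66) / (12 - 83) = -46 / 2343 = -0.02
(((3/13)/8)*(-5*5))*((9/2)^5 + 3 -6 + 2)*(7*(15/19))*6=-1394276625/31616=-44100.35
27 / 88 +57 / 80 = 897 / 880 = 1.02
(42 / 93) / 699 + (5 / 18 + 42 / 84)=50603 / 65007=0.78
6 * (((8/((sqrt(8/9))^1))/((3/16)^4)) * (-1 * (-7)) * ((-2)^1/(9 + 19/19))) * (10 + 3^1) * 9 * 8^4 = -97710505984 * sqrt(2)/5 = -27636704549.78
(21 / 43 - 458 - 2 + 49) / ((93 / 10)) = -58840 / 1333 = -44.14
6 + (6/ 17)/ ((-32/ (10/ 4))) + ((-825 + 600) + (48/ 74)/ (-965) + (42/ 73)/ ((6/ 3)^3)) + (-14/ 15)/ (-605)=-563484361676257/ 2573519282400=-218.95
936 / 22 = 42.55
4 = 4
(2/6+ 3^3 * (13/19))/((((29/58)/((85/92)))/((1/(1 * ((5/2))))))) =18224/1311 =13.90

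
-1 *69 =-69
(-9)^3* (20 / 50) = -1458 / 5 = -291.60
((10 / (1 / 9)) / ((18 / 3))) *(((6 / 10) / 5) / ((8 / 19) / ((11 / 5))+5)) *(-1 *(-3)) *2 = 2.08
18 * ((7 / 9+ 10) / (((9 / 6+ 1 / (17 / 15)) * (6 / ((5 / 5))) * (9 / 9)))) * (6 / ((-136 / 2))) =-97 / 81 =-1.20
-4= -4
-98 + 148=50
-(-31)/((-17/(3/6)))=-31/34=-0.91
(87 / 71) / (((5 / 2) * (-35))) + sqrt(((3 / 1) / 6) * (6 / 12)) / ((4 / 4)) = 12077 / 24850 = 0.49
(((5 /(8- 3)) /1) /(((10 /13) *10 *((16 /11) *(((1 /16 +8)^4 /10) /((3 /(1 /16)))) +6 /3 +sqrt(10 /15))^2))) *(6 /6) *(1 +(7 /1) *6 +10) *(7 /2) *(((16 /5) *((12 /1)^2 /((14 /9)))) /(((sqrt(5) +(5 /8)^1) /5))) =133647839578451607552 /((5 +8 *sqrt(5)) *(7208960 *sqrt(6) +320176641)^2) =51.16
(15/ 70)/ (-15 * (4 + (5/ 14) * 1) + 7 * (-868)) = -3/ 85979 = -0.00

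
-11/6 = -1.83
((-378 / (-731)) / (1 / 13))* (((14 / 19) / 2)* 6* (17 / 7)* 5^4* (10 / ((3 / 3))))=184275000 / 817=225550.80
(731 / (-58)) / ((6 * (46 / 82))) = -29971 / 8004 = -3.74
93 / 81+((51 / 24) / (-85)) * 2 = 593 / 540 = 1.10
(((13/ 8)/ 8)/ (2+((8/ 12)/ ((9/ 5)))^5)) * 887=165457246617/ 1843060096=89.77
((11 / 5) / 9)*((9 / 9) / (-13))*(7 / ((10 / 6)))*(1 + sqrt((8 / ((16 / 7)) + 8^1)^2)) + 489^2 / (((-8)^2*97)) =37.53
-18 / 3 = -6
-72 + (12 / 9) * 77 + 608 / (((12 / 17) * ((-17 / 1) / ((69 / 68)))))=-1058 / 51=-20.75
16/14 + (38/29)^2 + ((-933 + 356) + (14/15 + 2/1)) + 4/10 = -10081019/17661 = -570.81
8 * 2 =16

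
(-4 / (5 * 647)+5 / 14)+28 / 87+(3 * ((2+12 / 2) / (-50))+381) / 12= 1276151663 / 39402300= 32.39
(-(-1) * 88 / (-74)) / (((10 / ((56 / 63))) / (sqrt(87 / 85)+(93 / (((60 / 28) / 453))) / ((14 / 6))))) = -890.76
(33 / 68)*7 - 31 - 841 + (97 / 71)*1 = -4187019 / 4828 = -867.24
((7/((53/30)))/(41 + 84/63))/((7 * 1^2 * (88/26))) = 585/148082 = 0.00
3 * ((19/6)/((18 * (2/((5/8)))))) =0.16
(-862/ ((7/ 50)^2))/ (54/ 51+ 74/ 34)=-7327000/ 539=-13593.69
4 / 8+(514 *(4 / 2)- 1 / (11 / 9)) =22609 / 22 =1027.68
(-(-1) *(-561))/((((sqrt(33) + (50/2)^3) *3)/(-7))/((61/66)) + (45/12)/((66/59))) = 5736411666668760/74051480406020617- 367300289664 *sqrt(33)/74051480406020617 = 0.08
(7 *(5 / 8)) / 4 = 35 / 32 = 1.09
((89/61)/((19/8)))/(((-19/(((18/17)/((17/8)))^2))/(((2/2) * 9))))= -132876288/1839215941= -0.07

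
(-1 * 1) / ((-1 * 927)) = 1 / 927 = 0.00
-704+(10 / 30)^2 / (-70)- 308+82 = -585901 / 630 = -930.00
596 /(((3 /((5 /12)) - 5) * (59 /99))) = 26820 /59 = 454.58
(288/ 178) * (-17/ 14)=-1224/ 623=-1.96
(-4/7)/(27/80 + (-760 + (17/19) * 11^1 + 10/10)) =6080/7967449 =0.00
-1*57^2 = -3249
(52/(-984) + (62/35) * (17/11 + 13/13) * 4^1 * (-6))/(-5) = 1464907/67650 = 21.65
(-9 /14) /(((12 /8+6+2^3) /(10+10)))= -180 /217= -0.83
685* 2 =1370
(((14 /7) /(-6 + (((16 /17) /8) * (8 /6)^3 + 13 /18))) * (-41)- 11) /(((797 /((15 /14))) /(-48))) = -0.35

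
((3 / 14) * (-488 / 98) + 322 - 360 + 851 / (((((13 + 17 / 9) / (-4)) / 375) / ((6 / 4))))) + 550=-2943674875 / 22981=-128091.68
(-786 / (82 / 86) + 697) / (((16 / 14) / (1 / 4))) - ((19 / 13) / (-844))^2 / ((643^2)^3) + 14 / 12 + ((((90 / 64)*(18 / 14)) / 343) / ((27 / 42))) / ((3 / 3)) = -19154465921697744900604780493395 / 717904478430194171417748658848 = -26.68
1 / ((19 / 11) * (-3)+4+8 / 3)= 33 / 49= 0.67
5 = 5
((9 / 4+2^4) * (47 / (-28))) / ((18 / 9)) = -3431 / 224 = -15.32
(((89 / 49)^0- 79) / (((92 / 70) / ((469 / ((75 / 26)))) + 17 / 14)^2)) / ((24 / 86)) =-2036433691838 / 10886626921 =-187.06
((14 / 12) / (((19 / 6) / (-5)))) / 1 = -35 / 19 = -1.84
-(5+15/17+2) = -134/17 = -7.88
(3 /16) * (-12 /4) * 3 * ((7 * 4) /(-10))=189 /40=4.72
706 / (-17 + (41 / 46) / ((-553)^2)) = -9931453084 / 239142597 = -41.53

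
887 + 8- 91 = 804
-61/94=-0.65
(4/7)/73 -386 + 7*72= 60302/511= 118.01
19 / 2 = 9.50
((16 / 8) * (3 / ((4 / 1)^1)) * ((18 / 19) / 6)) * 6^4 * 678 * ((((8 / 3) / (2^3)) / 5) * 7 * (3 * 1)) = 27678672 / 95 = 291354.44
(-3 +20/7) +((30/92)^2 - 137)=-2029785/14812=-137.04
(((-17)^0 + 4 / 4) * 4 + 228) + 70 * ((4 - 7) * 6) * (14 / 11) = -15044 / 11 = -1367.64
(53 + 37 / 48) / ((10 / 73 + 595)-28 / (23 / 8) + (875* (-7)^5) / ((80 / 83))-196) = -4333499 / 1229609494623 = -0.00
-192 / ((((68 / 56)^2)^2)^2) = -283351498752 / 6975757441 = -40.62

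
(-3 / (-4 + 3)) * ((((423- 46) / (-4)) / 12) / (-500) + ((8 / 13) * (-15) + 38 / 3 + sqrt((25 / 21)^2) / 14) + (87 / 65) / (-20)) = 53045029 / 5096000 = 10.41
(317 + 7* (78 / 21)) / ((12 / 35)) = 12005 / 12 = 1000.42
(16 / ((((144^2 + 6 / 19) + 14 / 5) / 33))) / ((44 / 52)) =7410 / 246277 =0.03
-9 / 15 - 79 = -398 / 5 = -79.60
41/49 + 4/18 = 1.06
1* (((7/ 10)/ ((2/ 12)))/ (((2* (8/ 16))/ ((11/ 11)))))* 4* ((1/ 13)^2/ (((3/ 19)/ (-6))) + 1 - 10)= -130956/ 845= -154.98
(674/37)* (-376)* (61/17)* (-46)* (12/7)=8533292928/4403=1938063.35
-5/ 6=-0.83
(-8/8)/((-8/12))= 3/2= 1.50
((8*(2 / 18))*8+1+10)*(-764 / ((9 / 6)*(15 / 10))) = -498128 / 81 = -6149.73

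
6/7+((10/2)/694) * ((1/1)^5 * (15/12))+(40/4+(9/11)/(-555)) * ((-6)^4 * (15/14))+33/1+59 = 110537942793/7908824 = 13976.53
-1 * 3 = -3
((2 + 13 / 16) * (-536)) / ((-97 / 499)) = 1504485 / 194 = 7755.08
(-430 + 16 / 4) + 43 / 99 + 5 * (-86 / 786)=-5526256 / 12969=-426.11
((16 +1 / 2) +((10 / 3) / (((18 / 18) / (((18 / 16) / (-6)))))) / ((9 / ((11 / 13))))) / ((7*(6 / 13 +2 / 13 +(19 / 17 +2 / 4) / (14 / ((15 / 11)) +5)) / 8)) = 119818754 / 4599819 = 26.05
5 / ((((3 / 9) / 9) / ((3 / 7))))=405 / 7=57.86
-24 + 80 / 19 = -376 / 19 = -19.79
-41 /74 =-0.55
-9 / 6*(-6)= 9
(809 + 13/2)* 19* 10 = 154945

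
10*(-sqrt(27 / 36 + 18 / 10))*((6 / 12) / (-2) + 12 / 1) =-47*sqrt(255) / 4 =-187.63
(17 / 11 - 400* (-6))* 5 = 132085 / 11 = 12007.73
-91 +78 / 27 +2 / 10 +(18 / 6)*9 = -60.91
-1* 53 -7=-60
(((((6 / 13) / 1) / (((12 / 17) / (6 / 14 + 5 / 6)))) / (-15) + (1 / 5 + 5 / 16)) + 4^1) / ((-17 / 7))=-58411 / 31824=-1.84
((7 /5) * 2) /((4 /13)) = 91 /10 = 9.10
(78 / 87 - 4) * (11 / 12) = -165 / 58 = -2.84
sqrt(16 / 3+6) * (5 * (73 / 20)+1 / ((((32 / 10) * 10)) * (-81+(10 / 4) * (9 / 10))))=45989 * sqrt(102) / 7560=61.44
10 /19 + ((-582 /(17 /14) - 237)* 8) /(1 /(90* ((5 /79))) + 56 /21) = -832689370 /413117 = -2015.63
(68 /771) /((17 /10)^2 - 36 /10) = -6800 /54741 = -0.12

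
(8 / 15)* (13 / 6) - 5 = -173 / 45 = -3.84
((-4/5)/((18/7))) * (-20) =56/9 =6.22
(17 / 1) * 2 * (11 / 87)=374 / 87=4.30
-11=-11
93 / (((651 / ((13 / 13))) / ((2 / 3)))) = 2 / 21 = 0.10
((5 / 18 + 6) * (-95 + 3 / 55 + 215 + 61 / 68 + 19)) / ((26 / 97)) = 147107581 / 44880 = 3277.80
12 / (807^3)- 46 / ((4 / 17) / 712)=-139196.00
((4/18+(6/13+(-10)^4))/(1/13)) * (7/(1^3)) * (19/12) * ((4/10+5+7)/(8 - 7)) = 482423984/27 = 17867554.96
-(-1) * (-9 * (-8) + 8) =80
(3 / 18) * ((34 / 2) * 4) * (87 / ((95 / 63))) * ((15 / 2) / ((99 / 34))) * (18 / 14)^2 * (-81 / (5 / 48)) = -15836469408 / 7315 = -2164930.88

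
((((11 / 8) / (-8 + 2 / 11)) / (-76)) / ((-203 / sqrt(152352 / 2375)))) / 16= -8349*sqrt(190) / 20167481600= -0.00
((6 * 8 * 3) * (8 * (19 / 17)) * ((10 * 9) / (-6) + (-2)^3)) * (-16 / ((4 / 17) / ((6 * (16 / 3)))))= 64438272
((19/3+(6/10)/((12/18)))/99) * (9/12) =217/3960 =0.05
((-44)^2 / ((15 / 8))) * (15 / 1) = 15488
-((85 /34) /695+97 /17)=-26983 /4726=-5.71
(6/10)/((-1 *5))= -3/25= -0.12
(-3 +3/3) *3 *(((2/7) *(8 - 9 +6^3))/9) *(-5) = 204.76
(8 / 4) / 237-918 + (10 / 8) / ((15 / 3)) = -870019 / 948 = -917.74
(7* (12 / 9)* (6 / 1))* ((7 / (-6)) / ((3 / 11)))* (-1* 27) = 6468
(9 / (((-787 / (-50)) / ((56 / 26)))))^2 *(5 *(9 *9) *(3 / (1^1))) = 192893400000 / 104673361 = 1842.81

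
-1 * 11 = -11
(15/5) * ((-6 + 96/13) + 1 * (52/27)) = 1162/117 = 9.93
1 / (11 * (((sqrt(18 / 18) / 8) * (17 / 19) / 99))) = 1368 / 17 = 80.47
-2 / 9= -0.22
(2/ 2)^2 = 1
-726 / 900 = -121 / 150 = -0.81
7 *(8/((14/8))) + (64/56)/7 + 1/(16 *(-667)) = 16819023/522928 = 32.16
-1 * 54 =-54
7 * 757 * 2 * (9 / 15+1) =84784 / 5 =16956.80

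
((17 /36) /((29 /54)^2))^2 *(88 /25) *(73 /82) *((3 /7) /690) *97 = 295382767878 /583595235125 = 0.51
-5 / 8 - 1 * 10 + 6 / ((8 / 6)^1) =-49 / 8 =-6.12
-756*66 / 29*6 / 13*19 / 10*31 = -88166232 / 1885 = -46772.54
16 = 16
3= 3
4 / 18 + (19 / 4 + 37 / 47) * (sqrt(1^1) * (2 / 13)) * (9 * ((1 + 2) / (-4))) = -243187 / 43992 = -5.53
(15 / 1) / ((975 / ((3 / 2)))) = 3 / 130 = 0.02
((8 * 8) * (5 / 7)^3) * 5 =116.62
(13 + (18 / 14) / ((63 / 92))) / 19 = 729 / 931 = 0.78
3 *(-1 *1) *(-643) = 1929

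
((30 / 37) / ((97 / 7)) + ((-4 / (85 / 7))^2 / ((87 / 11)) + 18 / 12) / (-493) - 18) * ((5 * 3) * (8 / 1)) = -2153.35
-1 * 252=-252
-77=-77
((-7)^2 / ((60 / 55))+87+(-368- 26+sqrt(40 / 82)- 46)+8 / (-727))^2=296199850606745 / 3120435216- 2687815 * sqrt(205) / 89421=94492.24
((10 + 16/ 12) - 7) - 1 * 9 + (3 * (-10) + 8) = -80/ 3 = -26.67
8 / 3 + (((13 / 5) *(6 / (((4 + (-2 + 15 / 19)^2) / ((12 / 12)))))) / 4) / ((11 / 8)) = 1037068 / 325545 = 3.19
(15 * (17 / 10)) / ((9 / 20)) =170 / 3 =56.67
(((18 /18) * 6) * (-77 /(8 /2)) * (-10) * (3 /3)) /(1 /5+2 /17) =32725 /9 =3636.11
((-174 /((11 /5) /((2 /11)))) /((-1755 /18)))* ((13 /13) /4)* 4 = 232 /1573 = 0.15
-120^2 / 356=-3600 / 89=-40.45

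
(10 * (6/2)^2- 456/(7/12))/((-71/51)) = 246942/497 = 496.87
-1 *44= -44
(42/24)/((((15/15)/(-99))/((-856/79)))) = 148302/79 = 1877.24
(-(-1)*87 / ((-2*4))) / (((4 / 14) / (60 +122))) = -55419 / 8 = -6927.38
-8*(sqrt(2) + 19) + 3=-149-8*sqrt(2)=-160.31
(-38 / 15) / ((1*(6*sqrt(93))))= -19*sqrt(93) / 4185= -0.04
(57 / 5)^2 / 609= 1083 / 5075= 0.21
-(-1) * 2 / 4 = 1 / 2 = 0.50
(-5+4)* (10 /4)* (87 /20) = -87 /8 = -10.88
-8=-8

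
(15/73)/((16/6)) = 45/584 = 0.08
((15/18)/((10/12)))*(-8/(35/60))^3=-884736/343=-2579.41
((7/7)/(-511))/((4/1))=-1/2044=-0.00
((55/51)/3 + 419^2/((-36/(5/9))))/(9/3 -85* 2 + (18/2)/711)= 1178735695/72661536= 16.22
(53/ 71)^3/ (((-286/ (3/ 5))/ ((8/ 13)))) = -1786524/ 3326782745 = -0.00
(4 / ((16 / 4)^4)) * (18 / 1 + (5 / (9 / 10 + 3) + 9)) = 1103 / 2496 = 0.44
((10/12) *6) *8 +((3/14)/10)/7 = 39203/980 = 40.00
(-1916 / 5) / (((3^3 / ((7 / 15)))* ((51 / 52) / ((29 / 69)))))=-20225296 / 7125975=-2.84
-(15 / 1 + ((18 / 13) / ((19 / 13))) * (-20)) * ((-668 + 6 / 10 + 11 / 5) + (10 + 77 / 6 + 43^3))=11829695 / 38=311307.76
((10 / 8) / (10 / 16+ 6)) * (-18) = -180 / 53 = -3.40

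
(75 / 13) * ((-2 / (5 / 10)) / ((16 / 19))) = -1425 / 52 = -27.40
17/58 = 0.29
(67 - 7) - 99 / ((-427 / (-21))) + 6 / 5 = 17181 / 305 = 56.33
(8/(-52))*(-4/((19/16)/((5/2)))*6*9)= 17280/247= 69.96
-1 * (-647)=647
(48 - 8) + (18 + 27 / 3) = 67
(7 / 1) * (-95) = -665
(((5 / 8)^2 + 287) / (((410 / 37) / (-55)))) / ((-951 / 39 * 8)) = 97317363 / 13308928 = 7.31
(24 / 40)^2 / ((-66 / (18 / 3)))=-9 / 275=-0.03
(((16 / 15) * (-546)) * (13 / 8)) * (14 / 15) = -883.31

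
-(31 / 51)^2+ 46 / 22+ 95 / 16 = 7.66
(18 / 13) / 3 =6 / 13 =0.46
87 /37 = 2.35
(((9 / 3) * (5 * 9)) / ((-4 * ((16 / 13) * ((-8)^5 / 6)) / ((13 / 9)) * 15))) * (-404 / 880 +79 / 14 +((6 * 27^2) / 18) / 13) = 18641961 / 1614807040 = 0.01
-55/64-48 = -3127/64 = -48.86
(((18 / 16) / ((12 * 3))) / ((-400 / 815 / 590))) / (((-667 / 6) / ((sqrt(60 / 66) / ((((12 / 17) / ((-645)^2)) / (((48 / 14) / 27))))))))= 7557279025 * sqrt(110) / 3286976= 24113.78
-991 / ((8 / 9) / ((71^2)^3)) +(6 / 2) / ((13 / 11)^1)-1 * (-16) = -14852843619786259 / 104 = -142815804036406.34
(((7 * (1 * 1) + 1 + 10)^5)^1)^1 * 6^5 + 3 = 14693280771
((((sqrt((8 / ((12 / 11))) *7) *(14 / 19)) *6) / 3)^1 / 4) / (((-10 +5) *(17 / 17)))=-7 *sqrt(462) / 285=-0.53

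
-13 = -13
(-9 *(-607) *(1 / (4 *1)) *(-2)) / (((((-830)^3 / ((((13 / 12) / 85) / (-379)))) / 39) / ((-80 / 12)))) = 0.00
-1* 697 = -697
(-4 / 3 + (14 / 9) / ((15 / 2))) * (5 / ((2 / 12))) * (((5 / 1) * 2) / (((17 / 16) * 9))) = -48640 / 1377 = -35.32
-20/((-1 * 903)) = 20/903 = 0.02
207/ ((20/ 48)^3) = 357696/ 125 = 2861.57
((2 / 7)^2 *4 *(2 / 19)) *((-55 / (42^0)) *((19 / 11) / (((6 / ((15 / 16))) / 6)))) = -150 / 49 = -3.06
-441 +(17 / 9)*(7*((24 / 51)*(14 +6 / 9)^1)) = -9443 / 27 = -349.74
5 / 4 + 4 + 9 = 57 / 4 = 14.25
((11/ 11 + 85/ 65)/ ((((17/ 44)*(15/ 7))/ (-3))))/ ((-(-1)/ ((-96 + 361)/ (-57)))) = 163240/ 4199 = 38.88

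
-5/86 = -0.06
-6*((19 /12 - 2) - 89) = 1073 /2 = 536.50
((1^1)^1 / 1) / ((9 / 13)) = 13 / 9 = 1.44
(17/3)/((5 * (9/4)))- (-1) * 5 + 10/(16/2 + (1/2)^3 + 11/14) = 446357/67365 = 6.63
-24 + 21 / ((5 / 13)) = 153 / 5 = 30.60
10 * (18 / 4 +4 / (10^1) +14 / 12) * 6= 364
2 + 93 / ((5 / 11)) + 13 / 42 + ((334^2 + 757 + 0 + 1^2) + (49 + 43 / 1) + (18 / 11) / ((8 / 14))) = 130071218 / 1155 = 112615.77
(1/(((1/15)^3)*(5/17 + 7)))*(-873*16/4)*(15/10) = -2423631.05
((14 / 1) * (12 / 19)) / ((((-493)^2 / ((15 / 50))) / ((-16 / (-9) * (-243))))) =-108864 / 23089655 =-0.00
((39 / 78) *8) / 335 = 4 / 335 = 0.01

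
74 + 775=849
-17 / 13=-1.31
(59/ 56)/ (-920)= -59/ 51520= -0.00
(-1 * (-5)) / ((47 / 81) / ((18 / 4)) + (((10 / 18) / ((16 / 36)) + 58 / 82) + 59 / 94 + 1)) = 28095660 / 20869009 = 1.35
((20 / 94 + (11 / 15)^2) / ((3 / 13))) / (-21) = -0.15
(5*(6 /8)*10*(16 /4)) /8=75 /4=18.75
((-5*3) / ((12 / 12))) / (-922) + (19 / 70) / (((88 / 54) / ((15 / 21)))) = 268833 / 1987832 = 0.14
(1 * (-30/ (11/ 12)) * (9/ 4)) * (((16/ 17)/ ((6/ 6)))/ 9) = -1440/ 187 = -7.70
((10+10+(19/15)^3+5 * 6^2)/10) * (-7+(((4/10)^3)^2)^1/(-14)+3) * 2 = -99445043996/615234375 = -161.64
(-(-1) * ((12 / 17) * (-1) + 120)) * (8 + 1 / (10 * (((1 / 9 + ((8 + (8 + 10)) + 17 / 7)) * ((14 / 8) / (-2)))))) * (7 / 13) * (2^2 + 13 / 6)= 242033428 / 76415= 3167.35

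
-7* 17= -119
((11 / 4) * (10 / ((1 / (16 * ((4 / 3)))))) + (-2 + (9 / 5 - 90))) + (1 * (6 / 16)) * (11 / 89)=5302759 / 10680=496.51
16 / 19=0.84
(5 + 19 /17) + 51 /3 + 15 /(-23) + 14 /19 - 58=-258512 /7429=-34.80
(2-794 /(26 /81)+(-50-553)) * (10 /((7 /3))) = -13176.92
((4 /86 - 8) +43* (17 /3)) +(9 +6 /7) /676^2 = 97266893525 /412649328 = 235.71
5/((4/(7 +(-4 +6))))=45/4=11.25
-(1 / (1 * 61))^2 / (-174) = 1 / 647454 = 0.00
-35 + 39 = 4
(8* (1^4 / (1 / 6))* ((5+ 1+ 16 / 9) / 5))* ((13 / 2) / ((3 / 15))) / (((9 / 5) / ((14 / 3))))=509600 / 81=6291.36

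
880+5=885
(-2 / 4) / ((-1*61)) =1 / 122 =0.01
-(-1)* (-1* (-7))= 7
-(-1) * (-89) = -89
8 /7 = 1.14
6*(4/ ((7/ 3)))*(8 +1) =648/ 7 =92.57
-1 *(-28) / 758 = 14 / 379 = 0.04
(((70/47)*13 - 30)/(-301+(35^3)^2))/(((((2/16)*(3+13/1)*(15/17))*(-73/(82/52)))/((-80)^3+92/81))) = -180661999225/4981023005967099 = -0.00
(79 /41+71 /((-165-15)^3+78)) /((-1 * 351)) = -11237047 /2047004622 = -0.01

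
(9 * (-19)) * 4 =-684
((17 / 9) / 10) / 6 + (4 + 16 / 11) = 32587 / 5940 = 5.49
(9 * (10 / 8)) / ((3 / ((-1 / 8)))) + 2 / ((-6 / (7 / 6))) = -247 / 288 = -0.86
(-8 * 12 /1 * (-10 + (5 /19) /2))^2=324000000 /361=897506.93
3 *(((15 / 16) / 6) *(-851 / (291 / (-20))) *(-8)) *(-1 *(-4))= -85100 / 97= -877.32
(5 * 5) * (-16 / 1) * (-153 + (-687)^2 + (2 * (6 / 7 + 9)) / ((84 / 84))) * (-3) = 3963420000 / 7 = 566202857.14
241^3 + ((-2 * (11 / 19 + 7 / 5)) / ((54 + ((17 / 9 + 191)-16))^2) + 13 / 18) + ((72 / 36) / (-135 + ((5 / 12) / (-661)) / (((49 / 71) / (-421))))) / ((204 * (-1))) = 4596539811643227213951841 / 328382402461023150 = 13997521.72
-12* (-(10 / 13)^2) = 1200 / 169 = 7.10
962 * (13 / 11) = 12506 / 11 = 1136.91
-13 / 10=-1.30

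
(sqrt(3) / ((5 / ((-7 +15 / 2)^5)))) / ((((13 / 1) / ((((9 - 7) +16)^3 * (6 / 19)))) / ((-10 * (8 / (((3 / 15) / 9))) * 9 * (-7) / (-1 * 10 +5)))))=-9920232 * sqrt(3) / 247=-69564.15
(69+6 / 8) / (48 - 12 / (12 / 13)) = 1.99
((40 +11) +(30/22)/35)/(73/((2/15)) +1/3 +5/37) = 872460/9366973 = 0.09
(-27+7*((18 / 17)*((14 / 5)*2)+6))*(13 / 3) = 20813 / 85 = 244.86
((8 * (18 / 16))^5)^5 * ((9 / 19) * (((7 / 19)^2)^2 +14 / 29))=12238083811267694108993433119643 / 71806871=170430540153569623009940.60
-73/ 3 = -24.33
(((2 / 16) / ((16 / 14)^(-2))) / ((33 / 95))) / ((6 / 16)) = 6080 / 4851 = 1.25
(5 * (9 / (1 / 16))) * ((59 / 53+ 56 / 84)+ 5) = 258720 / 53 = 4881.51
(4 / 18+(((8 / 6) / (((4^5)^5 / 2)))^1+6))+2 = 10414574138294275 / 1266637395197952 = 8.22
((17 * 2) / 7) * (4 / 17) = 8 / 7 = 1.14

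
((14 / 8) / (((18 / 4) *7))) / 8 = 1 / 144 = 0.01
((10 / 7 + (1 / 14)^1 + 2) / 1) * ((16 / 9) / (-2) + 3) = 133 / 18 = 7.39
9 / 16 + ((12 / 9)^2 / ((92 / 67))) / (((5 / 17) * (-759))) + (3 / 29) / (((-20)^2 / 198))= 0.61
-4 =-4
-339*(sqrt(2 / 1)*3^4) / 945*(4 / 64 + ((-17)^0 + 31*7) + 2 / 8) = -507483*sqrt(2) / 80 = -8971.12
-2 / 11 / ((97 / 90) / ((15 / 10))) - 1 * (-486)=518292 / 1067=485.75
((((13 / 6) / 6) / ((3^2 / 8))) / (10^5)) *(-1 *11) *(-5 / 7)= 143 / 5670000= 0.00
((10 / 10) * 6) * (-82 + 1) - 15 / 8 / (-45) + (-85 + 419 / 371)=-5073757 / 8904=-569.83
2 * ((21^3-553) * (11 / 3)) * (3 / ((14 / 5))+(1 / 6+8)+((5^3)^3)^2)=2192413330083434392 / 9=243601481120381599.11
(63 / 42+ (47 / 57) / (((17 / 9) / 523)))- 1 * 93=88377 / 646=136.81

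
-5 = -5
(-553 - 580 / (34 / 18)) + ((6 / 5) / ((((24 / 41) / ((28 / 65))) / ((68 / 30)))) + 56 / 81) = -1918463203 / 2237625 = -857.37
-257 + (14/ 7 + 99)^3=1030044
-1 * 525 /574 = -75 /82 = -0.91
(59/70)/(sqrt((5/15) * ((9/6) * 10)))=0.38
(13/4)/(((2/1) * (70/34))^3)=63869/1372000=0.05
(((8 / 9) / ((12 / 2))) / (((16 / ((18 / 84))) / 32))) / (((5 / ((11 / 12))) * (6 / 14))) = 11 / 405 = 0.03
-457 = -457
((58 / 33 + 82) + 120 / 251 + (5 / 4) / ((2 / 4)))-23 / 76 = 54410285 / 629508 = 86.43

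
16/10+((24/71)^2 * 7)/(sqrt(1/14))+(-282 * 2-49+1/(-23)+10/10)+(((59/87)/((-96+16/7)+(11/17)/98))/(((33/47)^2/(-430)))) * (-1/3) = -3125764634252093/5102892561195+4032 * sqrt(14)/5041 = -609.55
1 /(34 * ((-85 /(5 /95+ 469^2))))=-417926 /5491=-76.11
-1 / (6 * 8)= -1 / 48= -0.02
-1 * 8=-8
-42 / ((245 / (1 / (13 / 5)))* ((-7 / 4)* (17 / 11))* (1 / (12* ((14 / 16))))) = 0.26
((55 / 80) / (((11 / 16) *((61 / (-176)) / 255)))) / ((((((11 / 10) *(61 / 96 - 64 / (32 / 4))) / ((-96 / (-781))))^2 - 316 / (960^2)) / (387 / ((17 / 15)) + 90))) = -164470865264640000 / 2250381072409093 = -73.09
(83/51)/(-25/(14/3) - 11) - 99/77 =-113245/81753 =-1.39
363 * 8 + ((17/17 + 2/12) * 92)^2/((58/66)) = 1393172/87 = 16013.47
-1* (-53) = 53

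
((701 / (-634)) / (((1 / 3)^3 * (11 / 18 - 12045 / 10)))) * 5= 170343 / 1373878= 0.12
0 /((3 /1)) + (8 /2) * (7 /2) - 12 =2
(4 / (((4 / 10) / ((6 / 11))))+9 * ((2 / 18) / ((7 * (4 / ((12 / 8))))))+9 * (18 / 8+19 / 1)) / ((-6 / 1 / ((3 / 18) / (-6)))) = 4489 / 4928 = 0.91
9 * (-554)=-4986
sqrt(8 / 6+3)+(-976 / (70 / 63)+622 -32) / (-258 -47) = 1442 / 1525+sqrt(39) / 3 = 3.03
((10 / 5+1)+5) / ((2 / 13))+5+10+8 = 75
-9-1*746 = -755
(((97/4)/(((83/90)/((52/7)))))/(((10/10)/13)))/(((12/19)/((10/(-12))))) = -7786675/2324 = -3350.55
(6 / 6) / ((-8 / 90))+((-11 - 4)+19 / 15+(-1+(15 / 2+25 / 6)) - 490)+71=-25999 / 60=-433.32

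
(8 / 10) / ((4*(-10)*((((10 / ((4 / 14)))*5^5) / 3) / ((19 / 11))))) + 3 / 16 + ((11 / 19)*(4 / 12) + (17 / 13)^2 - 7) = -22759670408273 / 4635881250000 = -4.91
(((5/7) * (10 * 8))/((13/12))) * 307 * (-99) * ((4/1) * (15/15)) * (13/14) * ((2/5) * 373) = -43532501760/49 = -888418403.27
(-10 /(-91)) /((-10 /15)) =-15 /91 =-0.16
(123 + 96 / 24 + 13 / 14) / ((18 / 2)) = 199 / 14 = 14.21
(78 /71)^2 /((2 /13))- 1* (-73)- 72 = 8.84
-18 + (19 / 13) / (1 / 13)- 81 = -80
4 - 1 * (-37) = 41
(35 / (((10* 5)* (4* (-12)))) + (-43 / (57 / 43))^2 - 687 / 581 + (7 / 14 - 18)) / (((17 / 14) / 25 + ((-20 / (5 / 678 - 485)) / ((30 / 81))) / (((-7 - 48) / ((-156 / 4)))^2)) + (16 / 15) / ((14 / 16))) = 8871682694650340125 / 11361238747777488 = 780.87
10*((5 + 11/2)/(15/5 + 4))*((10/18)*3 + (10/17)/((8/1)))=26.10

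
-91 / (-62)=91 / 62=1.47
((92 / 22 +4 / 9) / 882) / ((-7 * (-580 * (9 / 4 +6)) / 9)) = 229 / 162484245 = 0.00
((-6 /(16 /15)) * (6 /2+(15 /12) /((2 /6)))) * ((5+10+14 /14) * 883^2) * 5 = -4736610675 /2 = -2368305337.50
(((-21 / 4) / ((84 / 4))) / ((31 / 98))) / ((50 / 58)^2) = -41209 / 38750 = -1.06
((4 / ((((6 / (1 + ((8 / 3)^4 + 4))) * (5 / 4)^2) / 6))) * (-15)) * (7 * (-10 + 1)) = 2016448 / 15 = 134429.87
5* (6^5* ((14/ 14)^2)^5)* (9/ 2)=174960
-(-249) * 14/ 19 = 3486/ 19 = 183.47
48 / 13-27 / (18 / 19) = -645 / 26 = -24.81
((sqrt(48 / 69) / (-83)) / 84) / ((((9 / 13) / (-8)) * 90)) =52 * sqrt(23) / 16236045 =0.00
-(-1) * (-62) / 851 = -62 / 851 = -0.07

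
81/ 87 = 27/ 29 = 0.93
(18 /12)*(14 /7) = 3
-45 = -45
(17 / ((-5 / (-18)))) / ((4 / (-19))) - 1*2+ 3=-2897 / 10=-289.70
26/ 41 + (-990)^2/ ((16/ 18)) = 90414277/ 82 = 1102613.13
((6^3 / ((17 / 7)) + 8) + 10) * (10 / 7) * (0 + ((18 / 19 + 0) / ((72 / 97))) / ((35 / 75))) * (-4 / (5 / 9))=-47613420 / 15827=-3008.37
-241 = -241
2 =2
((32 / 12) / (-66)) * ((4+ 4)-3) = -20 / 99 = -0.20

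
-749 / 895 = -0.84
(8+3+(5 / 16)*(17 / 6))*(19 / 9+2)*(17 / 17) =42217 / 864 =48.86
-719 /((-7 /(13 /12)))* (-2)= -9347 /42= -222.55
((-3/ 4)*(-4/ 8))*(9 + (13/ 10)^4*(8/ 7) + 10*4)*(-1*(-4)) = 1371933/ 17500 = 78.40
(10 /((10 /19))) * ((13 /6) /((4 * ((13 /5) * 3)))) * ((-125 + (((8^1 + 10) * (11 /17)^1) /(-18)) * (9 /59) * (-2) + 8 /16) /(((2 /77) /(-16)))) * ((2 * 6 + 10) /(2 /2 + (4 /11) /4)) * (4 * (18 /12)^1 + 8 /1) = 514976724185 /18054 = 28524245.27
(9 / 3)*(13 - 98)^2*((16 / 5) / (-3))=-23120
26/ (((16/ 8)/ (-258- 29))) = -3731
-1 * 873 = -873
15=15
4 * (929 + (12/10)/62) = 575992/155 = 3716.08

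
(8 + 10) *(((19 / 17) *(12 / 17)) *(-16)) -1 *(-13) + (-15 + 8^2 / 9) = -577682 / 2601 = -222.10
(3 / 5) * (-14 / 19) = -42 / 95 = -0.44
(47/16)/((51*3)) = 47/2448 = 0.02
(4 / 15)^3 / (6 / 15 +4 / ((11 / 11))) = 32 / 7425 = 0.00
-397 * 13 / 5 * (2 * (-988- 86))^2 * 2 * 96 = -4571972840448 / 5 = -914394568089.60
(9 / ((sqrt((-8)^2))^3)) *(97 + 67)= 369 / 128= 2.88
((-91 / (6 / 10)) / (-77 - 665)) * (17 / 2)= 1105 / 636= 1.74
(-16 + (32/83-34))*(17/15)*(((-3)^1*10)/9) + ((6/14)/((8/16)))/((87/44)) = 28488172/151641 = 187.87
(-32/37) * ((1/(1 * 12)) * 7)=-56/111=-0.50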